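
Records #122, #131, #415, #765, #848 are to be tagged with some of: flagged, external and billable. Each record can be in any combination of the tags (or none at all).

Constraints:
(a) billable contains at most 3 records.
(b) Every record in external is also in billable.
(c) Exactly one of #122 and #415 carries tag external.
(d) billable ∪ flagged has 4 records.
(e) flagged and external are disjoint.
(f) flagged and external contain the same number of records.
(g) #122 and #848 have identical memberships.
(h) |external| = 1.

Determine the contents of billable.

billable = {#122, #415, #848}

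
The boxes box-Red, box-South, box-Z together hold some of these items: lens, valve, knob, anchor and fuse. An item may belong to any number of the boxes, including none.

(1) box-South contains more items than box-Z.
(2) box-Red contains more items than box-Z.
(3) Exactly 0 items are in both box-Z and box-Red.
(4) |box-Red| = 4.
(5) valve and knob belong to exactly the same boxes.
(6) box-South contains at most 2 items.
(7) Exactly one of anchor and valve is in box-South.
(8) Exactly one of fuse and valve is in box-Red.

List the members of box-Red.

box-Red = {anchor, knob, lens, valve}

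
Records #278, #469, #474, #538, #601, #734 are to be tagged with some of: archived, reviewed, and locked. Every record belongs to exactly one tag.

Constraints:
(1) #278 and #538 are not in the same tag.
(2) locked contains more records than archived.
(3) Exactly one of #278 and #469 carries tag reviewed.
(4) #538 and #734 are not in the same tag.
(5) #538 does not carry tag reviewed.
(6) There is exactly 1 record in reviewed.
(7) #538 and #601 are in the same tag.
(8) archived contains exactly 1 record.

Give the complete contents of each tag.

From (5): #538 ∉ reviewed.
(7): #601 matches #538: #601 ∉ reviewed.
Suppose #278 ∈ archived: no assignment then satisfies all the clues, so #278 ∉ archived.

archived = {#734}; reviewed = {#278}; locked = {#469, #474, #538, #601}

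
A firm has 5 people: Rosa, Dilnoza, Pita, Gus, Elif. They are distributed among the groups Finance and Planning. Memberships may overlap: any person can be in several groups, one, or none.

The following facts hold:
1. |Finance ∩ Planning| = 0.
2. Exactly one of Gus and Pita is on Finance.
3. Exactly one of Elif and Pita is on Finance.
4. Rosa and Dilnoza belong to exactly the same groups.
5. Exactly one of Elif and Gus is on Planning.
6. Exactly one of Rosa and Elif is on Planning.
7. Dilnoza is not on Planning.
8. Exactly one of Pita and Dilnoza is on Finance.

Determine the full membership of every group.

From (7): Dilnoza ∉ Planning.
(4): Rosa matches Dilnoza: Rosa ∉ Planning.
(6) (exactly one): Elif ∈ Planning.
(5) (exactly one): Gus ∉ Planning.
Suppose Rosa ∈ Finance: no assignment then satisfies all the clues, so Rosa ∉ Finance.

Finance = {Pita}; Planning = {Elif}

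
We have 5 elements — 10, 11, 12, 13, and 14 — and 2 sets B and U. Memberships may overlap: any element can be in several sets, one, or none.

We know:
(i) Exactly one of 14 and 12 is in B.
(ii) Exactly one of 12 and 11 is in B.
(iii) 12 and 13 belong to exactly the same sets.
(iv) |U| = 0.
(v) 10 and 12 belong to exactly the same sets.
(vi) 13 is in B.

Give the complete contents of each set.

B = {10, 12, 13}; U = {}

From (vi): 13 ∈ B.
(iii): 12 matches 13: 12 ∈ B.
(iv): U already has 0, so the rest are out.
(v): 10 matches 12: 10 ∈ B.
(i) (exactly one): 14 ∉ B.
(ii) (exactly one): 11 ∉ B.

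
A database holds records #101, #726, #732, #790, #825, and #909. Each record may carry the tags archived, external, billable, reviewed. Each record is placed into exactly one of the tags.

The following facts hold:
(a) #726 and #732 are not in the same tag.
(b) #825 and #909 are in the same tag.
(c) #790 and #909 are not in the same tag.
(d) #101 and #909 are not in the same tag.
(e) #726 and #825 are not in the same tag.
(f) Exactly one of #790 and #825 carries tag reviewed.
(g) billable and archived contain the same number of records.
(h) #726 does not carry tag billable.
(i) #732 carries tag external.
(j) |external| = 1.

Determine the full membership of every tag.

archived = {#101, #726}; external = {#732}; billable = {#825, #909}; reviewed = {#790}

From (h): #726 ∉ billable.
From (i): #732 ∈ external.
(a): #726 ∉ external.
(j): external already has 1, so the rest are out.
Suppose #101 ∉ archived: no assignment then satisfies all the clues, so #101 ∈ archived.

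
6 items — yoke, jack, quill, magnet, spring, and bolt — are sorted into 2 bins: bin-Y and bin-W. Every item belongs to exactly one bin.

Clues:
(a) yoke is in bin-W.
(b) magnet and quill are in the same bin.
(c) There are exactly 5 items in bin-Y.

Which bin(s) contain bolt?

From (a): yoke ∈ bin-W.
(c): only 5 candidates remain for bin-Y, so all are in.

bolt: bin-Y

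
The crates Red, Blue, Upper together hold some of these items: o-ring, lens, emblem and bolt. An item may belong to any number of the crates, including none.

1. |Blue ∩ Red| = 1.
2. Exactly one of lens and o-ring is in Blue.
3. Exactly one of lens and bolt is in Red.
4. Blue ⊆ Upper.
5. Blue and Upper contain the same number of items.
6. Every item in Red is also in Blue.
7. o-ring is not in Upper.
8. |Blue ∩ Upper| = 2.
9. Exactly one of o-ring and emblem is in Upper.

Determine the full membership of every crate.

Red = {lens}; Blue = {emblem, lens}; Upper = {emblem, lens}

From (7): o-ring ∉ Upper.
(4) contrapositive: o-ring ∉ Blue.
(6) contrapositive: o-ring ∉ Red.
(9) (exactly one): emblem ∈ Upper.
(2) (exactly one): lens ∈ Blue.
(4) with lens ∈ Blue: lens ∈ Upper.
Suppose lens ∉ Red: no assignment then satisfies all the clues, so lens ∈ Red.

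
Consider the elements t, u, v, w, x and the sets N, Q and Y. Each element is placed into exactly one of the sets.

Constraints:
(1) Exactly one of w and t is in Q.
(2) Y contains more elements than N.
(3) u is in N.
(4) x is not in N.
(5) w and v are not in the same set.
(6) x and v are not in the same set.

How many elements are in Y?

2

From (3): u ∈ N.
From (4): x ∉ N.
Suppose t ∈ N: no assignment then satisfies all the clues, so t ∉ N.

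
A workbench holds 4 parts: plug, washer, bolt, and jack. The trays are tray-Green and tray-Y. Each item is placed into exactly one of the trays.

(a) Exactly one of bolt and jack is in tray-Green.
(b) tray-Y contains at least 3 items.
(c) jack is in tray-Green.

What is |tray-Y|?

3

From (c): jack ∈ tray-Green.
(a) (exactly one): bolt ∉ tray-Green.
(b): only 3 candidates remain for tray-Y, so all are in.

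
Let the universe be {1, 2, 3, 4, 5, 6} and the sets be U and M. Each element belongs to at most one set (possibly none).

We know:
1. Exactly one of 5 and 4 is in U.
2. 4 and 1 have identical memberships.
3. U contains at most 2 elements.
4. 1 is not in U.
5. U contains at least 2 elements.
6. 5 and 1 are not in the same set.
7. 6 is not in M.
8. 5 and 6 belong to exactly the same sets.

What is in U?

U = {5, 6}

From (4): 1 ∉ U.
From (7): 6 ∉ M.
(2): 4 matches 1: 4 ∉ U.
(8): 5 matches 6: 5 ∉ M.
(1) (exactly one): 5 ∈ U.
(8): 6 matches 5: 6 ∈ U.
(3): U already has 2, so the rest are out.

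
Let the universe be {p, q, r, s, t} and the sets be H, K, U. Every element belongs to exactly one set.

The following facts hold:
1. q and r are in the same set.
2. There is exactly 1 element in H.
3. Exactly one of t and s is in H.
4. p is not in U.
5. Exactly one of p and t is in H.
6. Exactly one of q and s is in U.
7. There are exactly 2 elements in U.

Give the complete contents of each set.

H = {t}; K = {p, s}; U = {q, r}

From (4): p ∉ U.
Suppose p ∈ H: no assignment then satisfies all the clues, so p ∉ H.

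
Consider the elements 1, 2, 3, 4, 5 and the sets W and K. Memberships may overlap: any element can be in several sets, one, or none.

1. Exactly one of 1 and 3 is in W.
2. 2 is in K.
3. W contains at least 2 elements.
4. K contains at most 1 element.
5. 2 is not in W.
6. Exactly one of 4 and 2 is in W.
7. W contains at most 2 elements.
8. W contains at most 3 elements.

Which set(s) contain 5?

5: none

From (2): 2 ∈ K.
From (5): 2 ∉ W.
(4): K already has 1, so the rest are out.
(6) (exactly one): 4 ∈ W.
Suppose 5 ∈ W: no assignment then satisfies all the clues, so 5 ∉ W.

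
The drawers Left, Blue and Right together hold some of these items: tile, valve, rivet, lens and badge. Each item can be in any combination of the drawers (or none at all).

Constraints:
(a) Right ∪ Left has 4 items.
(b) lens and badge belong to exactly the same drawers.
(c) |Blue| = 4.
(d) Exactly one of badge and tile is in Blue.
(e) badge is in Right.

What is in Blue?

Blue = {badge, lens, rivet, valve}

From (e): badge ∈ Right.
(b): lens matches badge: lens ∈ Right.
Suppose tile ∈ Blue: no assignment then satisfies all the clues, so tile ∉ Blue.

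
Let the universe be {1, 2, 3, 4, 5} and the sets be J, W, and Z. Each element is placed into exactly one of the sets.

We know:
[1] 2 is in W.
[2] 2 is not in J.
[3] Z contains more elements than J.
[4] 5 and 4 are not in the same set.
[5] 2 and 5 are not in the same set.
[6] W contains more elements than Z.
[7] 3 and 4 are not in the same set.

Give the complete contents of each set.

J = {}; W = {1, 2, 4}; Z = {3, 5}

From (1): 2 ∈ W.
(5): 5 ∉ W.
Suppose 1 ∈ J: no assignment then satisfies all the clues, so 1 ∉ J.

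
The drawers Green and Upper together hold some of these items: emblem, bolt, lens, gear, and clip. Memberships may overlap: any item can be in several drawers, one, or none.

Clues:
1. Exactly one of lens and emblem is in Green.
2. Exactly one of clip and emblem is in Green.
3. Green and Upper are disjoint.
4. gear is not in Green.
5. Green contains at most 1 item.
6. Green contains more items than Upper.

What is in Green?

From (4): gear ∉ Green.
Suppose emblem ∉ Green: no assignment then satisfies all the clues, so emblem ∈ Green.

Green = {emblem}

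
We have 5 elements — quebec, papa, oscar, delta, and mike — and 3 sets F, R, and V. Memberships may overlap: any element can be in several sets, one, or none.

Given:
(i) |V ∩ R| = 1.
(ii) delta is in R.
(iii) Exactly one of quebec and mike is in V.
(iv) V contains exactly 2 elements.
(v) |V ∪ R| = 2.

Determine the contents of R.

R = {delta}

From (ii): delta ∈ R.
Suppose quebec ∈ R: no assignment then satisfies all the clues, so quebec ∉ R.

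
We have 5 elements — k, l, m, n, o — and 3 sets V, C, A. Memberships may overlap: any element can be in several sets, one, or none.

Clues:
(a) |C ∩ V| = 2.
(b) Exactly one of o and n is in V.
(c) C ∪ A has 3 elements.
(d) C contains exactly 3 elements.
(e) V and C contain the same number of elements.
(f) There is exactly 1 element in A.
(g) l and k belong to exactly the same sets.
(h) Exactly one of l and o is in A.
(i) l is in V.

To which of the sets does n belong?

n: V

From (i): l ∈ V.
(g): k matches l: k ∈ V.
Suppose n ∉ V: no assignment then satisfies all the clues, so n ∈ V.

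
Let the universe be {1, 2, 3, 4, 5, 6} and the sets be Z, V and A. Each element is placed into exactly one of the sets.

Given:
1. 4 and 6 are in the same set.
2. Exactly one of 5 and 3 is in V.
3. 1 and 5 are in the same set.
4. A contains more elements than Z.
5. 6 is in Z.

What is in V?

From (5): 6 ∈ Z.
(1): 4 matches 6: 4 ∈ Z.
Suppose 1 ∈ V: no assignment then satisfies all the clues, so 1 ∉ V.

V = {3}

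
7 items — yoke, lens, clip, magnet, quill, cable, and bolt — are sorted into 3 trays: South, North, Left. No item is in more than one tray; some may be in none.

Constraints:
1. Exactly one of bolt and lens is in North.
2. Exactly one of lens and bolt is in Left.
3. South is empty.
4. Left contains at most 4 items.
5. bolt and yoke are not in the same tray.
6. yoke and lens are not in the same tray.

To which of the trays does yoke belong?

yoke: none

(3): South already has 0, so the rest are out.
Suppose yoke ∈ North: no assignment then satisfies all the clues, so yoke ∉ North.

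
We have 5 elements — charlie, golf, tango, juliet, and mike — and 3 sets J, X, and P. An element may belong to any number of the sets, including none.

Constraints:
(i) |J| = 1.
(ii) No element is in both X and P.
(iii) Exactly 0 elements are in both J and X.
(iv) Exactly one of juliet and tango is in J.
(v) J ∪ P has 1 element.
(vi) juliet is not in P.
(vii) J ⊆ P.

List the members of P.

P = {tango}

From (vi): juliet ∉ P.
(vii) contrapositive: juliet ∉ J.
(iv) (exactly one): tango ∈ J.
(vii) with tango ∈ J: tango ∈ P.
(i): J already has 1, so the rest are out.
(ii) (disjoint): tango ∉ X.
Suppose charlie ∈ P: no assignment then satisfies all the clues, so charlie ∉ P.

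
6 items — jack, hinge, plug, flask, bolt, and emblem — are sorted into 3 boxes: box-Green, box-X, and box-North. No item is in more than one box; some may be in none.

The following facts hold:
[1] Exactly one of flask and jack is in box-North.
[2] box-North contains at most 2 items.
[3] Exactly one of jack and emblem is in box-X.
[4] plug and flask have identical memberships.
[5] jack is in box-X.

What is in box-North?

box-North = {flask, plug}

From (5): jack ∈ box-X.
(1) (exactly one): flask ∈ box-North.
(3) (exactly one): emblem ∉ box-X.
(4): plug matches flask: plug ∉ box-Green.
(4): plug matches flask: plug ∉ box-X.
(4): plug matches flask: plug ∈ box-North.
(2): box-North already has 2, so the rest are out.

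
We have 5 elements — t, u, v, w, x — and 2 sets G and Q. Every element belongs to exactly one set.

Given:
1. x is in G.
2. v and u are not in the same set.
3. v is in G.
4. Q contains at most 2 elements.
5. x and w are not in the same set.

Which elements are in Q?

From (1): x ∈ G.
From (3): v ∈ G.
(2): u ∉ G.
(5): w ∉ G.
Only one set left: u ∈ Q.
Only one set left: w ∈ Q.
(4): Q already has 2, so the rest are out.
Only one set left: t ∈ G.

Q = {u, w}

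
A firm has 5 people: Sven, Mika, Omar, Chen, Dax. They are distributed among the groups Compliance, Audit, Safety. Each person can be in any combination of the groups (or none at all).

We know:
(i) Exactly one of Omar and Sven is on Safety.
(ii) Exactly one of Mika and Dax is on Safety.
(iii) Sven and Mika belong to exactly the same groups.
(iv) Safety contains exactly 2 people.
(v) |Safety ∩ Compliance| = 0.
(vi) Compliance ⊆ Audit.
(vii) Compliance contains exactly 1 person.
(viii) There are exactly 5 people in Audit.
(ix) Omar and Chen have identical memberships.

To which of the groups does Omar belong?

Omar: Audit

(viii): only 5 candidates remain for Audit, so all are in.
Suppose Omar ∈ Compliance: no assignment then satisfies all the clues, so Omar ∉ Compliance.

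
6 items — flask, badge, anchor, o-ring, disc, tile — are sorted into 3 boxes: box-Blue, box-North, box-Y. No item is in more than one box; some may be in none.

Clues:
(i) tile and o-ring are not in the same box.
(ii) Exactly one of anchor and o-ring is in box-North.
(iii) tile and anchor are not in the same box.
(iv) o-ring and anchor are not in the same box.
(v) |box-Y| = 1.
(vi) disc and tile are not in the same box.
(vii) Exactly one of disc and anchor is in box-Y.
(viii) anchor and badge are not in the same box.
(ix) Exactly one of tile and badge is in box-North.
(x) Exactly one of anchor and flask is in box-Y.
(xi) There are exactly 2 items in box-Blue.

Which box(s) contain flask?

flask: box-Blue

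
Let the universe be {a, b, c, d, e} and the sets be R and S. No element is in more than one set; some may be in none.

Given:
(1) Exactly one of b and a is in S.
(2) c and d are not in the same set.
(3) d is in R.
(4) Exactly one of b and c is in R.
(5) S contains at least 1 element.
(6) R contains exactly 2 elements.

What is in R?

From (3): d ∈ R.
(2): c ∉ R.
(4) (exactly one): b ∈ R.
(6): R already has 2, so the rest are out.
(1) (exactly one): a ∈ S.

R = {b, d}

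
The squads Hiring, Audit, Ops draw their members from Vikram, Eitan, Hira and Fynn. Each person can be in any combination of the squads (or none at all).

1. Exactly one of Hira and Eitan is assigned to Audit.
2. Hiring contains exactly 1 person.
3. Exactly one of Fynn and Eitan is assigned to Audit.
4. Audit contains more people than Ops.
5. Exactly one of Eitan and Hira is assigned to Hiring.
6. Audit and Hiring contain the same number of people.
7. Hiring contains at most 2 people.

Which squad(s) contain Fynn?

Fynn: none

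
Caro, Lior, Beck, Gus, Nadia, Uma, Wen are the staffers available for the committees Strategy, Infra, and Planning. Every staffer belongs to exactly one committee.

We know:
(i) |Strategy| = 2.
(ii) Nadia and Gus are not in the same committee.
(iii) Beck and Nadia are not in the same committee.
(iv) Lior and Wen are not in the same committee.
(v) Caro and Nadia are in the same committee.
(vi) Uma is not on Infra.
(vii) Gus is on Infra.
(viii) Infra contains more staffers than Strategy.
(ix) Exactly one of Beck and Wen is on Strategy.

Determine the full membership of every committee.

Strategy = {Uma, Wen}; Infra = {Beck, Gus, Lior}; Planning = {Caro, Nadia}

From (vi): Uma ∉ Infra.
From (vii): Gus ∈ Infra.
(ii): Nadia ∉ Infra.
(v): Caro matches Nadia: Caro ∉ Infra.
Suppose Caro ∈ Strategy: no assignment then satisfies all the clues, so Caro ∉ Strategy.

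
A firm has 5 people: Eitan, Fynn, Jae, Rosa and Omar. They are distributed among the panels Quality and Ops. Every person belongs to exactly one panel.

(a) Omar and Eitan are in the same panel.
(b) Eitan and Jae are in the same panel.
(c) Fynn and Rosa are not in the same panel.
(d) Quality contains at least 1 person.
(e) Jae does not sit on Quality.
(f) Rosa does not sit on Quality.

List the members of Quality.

From (e): Jae ∉ Quality.
From (f): Rosa ∉ Quality.
(b): Eitan matches Jae: Eitan ∉ Quality.
Only one panel left: Eitan ∈ Ops.
Only one panel left: Jae ∈ Ops.
Only one panel left: Rosa ∈ Ops.
(a): Omar matches Eitan: Omar ∉ Quality.
(a): Omar matches Eitan: Omar ∈ Ops.
(c): Fynn ∉ Ops.
(d): only 1 candidates remain for Quality, so all are in.

Quality = {Fynn}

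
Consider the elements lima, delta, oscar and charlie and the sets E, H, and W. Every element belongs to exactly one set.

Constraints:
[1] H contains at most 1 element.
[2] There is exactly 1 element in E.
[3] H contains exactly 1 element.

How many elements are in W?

2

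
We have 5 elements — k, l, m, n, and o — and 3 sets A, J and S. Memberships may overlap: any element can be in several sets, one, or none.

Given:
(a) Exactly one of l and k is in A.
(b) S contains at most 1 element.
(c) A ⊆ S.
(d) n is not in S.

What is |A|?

1

From (d): n ∉ S.
(c) contrapositive: n ∉ A.
Suppose m ∈ A: no assignment then satisfies all the clues, so m ∉ A.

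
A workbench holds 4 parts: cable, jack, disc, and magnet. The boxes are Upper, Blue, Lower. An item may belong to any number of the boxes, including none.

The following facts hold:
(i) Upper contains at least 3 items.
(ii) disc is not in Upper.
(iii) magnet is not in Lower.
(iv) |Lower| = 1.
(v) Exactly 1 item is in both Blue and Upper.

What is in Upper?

Upper = {cable, jack, magnet}

From (ii): disc ∉ Upper.
From (iii): magnet ∉ Lower.
(i): only 3 candidates remain for Upper, so all are in.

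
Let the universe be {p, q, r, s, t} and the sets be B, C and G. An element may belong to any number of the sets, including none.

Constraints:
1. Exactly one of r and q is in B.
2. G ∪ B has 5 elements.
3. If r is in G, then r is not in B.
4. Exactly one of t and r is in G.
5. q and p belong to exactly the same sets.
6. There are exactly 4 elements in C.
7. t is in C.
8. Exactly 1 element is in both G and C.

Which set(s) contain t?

From (7): t ∈ C.
Suppose t ∉ B: no assignment then satisfies all the clues, so t ∈ B.

t: B, C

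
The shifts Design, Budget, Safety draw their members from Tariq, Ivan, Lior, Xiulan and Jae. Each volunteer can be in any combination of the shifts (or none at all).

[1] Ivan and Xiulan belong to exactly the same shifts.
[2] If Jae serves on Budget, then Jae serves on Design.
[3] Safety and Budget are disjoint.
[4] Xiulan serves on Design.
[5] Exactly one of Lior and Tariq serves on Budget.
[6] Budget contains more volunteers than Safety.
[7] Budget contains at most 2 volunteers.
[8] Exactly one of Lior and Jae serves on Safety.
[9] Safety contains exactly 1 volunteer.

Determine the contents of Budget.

Budget = {Jae, Tariq}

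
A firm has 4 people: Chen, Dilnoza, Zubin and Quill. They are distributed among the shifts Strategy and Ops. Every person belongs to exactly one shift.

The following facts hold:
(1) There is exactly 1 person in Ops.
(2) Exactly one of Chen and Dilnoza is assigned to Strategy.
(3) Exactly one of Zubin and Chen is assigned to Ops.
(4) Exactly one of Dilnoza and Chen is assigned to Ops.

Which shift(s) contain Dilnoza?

Dilnoza: Strategy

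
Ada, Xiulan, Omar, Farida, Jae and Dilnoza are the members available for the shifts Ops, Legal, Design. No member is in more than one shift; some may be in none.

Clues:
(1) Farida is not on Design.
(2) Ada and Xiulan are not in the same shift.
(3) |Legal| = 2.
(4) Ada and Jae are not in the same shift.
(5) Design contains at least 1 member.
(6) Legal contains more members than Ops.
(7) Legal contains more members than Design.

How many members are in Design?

1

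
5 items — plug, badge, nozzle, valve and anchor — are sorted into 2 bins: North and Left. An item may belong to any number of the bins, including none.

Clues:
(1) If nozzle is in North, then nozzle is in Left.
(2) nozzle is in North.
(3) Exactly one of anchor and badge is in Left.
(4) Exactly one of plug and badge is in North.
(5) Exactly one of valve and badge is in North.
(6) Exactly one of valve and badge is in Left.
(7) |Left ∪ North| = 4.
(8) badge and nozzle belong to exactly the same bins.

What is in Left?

From (2): nozzle ∈ North.
(1): nozzle ∈ Left.
(8): badge matches nozzle: badge ∈ North.
(8): badge matches nozzle: badge ∈ Left.
(3) (exactly one): anchor ∉ Left.
(4) (exactly one): plug ∉ North.
(5) (exactly one): valve ∉ North.
(6) (exactly one): valve ∉ Left.
Suppose plug ∉ Left: no assignment then satisfies all the clues, so plug ∈ Left.

Left = {badge, nozzle, plug}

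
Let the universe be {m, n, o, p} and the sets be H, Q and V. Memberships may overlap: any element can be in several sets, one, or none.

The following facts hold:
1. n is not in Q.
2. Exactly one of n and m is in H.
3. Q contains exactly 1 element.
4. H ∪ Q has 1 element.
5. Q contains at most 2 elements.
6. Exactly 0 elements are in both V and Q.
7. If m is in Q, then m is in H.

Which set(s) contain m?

m: H, Q

From (1): n ∉ Q.
Suppose m ∉ H: no assignment then satisfies all the clues, so m ∈ H.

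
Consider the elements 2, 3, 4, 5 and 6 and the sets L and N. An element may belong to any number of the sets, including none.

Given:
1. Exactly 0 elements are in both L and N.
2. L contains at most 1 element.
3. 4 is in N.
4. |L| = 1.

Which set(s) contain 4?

4: N

From (3): 4 ∈ N.
Suppose 4 ∈ L: no assignment then satisfies all the clues, so 4 ∉ L.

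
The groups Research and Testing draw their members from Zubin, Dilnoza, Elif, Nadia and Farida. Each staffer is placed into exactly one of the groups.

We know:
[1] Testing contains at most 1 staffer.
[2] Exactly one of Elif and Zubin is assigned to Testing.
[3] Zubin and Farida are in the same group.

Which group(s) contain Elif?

Elif: Testing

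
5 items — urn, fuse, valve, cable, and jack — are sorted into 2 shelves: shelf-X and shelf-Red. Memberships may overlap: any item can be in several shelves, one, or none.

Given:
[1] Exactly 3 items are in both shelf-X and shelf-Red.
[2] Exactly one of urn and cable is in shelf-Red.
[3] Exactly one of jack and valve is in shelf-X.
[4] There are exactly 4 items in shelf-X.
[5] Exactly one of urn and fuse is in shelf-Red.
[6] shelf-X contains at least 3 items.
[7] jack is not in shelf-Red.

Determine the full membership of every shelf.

shelf-X = {cable, fuse, urn, valve}; shelf-Red = {cable, fuse, valve}

From (7): jack ∉ shelf-Red.
Suppose urn ∉ shelf-X: no assignment then satisfies all the clues, so urn ∈ shelf-X.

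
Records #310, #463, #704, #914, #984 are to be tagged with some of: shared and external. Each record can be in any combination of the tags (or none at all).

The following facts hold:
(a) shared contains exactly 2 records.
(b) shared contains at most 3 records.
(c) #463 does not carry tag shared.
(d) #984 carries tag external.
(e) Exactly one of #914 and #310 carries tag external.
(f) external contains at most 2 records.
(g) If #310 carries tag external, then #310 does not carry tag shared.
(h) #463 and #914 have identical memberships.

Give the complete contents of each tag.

From (c): #463 ∉ shared.
From (d): #984 ∈ external.
(h): #914 matches #463: #914 ∉ shared.
Suppose #310 ∈ shared: no assignment then satisfies all the clues, so #310 ∉ shared.

shared = {#704, #984}; external = {#310, #984}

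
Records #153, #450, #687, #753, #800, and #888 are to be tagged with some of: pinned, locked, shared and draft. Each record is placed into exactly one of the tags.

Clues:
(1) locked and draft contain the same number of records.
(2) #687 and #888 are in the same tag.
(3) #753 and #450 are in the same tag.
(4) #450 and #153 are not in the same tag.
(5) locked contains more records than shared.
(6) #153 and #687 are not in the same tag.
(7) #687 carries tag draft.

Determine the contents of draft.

draft = {#687, #888}

From (7): #687 ∈ draft.
(2): #888 matches #687: #888 ∉ pinned.
(2): #888 matches #687: #888 ∉ locked.
(2): #888 matches #687: #888 ∉ shared.
(2): #888 matches #687: #888 ∈ draft.
(6): #153 ∉ draft.
Suppose #450 ∈ draft: no assignment then satisfies all the clues, so #450 ∉ draft.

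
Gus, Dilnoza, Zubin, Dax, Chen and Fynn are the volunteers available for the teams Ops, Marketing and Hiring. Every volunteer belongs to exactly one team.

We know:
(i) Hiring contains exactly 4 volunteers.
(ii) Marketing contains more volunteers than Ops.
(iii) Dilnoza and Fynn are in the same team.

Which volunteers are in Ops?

Ops = {}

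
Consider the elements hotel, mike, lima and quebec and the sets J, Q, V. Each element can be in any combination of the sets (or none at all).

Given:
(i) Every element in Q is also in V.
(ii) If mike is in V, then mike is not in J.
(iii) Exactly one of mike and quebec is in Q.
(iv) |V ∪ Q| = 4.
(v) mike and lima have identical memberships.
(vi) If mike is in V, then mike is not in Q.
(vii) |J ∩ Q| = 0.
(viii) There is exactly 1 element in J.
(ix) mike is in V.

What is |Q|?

From (ix): mike ∈ V.
(ii): mike ∉ J.
(v): lima matches mike: lima ∉ J.
(v): lima matches mike: lima ∈ V.
(vi): mike ∉ Q.
(iii) (exactly one): quebec ∈ Q.
(v): lima matches mike: lima ∉ Q.
(i) with quebec ∈ Q: quebec ∈ V.
Suppose hotel ∉ J: no assignment then satisfies all the clues, so hotel ∈ J.

1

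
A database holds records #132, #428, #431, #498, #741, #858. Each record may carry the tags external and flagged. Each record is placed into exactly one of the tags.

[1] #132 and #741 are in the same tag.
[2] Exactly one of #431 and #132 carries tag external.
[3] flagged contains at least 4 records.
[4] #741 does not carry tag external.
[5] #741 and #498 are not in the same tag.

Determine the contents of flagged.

flagged = {#132, #428, #741, #858}

From (4): #741 ∉ external.
(1): #132 matches #741: #132 ∉ external.
(2) (exactly one): #431 ∈ external.
Only one tag left: #132 ∈ flagged.
Only one tag left: #741 ∈ flagged.
(5): #498 ∉ flagged.
Only one tag left: #498 ∈ external.
(3): only 4 candidates remain for flagged, so all are in.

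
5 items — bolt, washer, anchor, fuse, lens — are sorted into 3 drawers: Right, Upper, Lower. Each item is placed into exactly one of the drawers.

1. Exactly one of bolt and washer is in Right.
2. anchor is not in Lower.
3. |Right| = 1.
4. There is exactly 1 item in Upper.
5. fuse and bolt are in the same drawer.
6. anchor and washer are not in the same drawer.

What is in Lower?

Lower = {bolt, fuse, lens}

From (2): anchor ∉ Lower.
Suppose bolt ∉ Lower: no assignment then satisfies all the clues, so bolt ∈ Lower.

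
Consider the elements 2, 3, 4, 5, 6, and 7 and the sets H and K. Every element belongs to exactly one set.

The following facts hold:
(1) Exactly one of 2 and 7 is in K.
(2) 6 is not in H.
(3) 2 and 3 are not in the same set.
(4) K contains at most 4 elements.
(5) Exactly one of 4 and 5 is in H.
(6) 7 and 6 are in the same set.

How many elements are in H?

From (2): 6 ∉ H.
(6): 7 matches 6: 7 ∉ H.
Only one set left: 6 ∈ K.
Only one set left: 7 ∈ K.
(1) (exactly one): 2 ∉ K.
Only one set left: 2 ∈ H.
(3): 3 ∉ H.
Only one set left: 3 ∈ K.

2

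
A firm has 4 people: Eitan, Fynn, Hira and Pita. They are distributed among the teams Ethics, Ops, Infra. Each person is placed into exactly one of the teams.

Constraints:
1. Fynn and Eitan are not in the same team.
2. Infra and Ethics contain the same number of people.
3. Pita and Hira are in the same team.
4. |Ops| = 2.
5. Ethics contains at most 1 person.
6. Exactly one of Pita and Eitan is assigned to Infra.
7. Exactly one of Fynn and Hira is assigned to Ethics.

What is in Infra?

Infra = {Eitan}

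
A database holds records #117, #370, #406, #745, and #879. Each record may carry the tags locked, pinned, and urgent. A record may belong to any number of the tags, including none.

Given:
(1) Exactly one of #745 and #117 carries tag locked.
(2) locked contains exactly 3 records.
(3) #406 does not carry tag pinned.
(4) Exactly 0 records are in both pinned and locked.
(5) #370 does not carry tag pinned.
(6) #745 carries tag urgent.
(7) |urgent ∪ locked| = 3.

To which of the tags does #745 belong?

#745: locked, urgent

From (3): #406 ∉ pinned.
From (5): #370 ∉ pinned.
From (6): #745 ∈ urgent.
Suppose #745 ∉ locked: no assignment then satisfies all the clues, so #745 ∈ locked.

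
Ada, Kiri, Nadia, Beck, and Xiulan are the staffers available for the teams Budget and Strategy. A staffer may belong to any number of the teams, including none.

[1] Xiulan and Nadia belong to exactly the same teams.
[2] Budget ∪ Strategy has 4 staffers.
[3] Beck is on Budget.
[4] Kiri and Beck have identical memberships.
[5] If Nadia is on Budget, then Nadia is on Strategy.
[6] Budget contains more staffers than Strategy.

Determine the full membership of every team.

Budget = {Beck, Kiri, Nadia, Xiulan}; Strategy = {Nadia, Xiulan}

From (3): Beck ∈ Budget.
(4): Kiri matches Beck: Kiri ∈ Budget.
Suppose Ada ∈ Budget: no assignment then satisfies all the clues, so Ada ∉ Budget.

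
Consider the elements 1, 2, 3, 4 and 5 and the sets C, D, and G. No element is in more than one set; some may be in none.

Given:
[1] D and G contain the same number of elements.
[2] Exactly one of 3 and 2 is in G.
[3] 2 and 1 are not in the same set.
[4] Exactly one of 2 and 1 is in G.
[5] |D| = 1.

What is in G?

G = {2}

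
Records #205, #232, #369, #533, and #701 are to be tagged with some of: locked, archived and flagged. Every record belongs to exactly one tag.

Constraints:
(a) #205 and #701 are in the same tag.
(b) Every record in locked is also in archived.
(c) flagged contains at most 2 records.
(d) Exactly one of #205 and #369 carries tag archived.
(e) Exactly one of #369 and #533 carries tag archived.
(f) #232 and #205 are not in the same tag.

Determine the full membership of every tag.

locked = {}; archived = {#205, #533, #701}; flagged = {#232, #369}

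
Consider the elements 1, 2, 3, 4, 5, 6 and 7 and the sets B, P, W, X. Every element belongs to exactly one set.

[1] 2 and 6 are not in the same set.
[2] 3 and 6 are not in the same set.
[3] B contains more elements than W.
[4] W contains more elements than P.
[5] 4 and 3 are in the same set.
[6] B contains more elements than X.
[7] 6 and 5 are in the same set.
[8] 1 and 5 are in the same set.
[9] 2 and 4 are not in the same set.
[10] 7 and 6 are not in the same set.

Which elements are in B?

B = {1, 5, 6}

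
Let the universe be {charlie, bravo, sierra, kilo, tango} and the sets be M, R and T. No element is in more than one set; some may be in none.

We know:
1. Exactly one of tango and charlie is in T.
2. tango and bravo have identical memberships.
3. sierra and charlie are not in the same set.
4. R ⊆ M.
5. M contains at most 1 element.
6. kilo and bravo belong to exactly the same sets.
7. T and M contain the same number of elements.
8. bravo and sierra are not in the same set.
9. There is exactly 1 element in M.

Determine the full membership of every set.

M = {sierra}; R = {}; T = {charlie}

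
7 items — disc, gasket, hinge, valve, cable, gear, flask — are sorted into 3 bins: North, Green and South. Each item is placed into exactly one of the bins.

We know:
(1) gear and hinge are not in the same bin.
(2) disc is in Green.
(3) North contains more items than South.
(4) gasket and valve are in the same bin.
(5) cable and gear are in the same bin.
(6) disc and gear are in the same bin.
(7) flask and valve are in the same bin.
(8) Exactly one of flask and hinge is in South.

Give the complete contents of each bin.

North = {flask, gasket, valve}; Green = {cable, disc, gear}; South = {hinge}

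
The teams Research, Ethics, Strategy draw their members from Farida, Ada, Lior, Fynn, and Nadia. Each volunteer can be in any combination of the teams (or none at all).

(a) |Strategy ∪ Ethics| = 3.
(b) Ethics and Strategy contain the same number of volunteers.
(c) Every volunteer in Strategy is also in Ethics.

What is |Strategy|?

3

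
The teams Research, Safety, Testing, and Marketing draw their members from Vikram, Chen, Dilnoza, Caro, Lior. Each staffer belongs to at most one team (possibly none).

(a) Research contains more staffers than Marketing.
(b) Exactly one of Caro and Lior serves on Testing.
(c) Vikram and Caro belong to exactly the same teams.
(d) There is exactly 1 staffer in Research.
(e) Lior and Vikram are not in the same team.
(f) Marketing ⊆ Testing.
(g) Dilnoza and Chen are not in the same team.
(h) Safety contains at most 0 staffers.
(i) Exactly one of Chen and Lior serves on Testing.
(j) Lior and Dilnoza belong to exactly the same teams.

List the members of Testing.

Testing = {Dilnoza, Lior}

(h): Safety already has 0, so the rest are out.
Suppose Vikram ∈ Testing: no assignment then satisfies all the clues, so Vikram ∉ Testing.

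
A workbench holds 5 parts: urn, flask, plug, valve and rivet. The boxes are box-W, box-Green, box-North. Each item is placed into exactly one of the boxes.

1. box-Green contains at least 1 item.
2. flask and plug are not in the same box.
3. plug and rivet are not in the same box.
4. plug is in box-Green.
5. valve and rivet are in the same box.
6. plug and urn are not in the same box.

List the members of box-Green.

box-Green = {plug}

From (4): plug ∈ box-Green.
(2): flask ∉ box-Green.
(3): rivet ∉ box-Green.
(5): valve matches rivet: valve ∉ box-Green.
(6): urn ∉ box-Green.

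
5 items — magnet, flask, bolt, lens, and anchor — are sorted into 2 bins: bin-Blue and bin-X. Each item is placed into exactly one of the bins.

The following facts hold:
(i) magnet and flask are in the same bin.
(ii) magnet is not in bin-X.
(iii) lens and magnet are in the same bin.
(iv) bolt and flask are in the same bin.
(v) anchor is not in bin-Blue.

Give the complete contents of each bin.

From (ii): magnet ∉ bin-X.
From (v): anchor ∉ bin-Blue.
(i): flask matches magnet: flask ∉ bin-X.
(iii): lens matches magnet: lens ∉ bin-X.
(iv): bolt matches flask: bolt ∉ bin-X.
Only one bin left: magnet ∈ bin-Blue.
Only one bin left: flask ∈ bin-Blue.
Only one bin left: bolt ∈ bin-Blue.
Only one bin left: lens ∈ bin-Blue.
Only one bin left: anchor ∈ bin-X.

bin-Blue = {bolt, flask, lens, magnet}; bin-X = {anchor}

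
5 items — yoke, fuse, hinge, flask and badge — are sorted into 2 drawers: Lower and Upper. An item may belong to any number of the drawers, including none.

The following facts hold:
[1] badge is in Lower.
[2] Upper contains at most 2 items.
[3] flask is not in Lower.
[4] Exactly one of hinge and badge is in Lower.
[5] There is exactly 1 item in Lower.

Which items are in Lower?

Lower = {badge}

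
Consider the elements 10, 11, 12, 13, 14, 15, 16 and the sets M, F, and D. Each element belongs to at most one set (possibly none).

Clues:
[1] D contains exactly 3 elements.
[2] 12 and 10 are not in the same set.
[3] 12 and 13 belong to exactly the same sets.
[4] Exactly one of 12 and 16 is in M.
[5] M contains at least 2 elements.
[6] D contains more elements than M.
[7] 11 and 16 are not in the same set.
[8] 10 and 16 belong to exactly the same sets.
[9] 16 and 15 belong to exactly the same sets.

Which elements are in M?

M = {12, 13}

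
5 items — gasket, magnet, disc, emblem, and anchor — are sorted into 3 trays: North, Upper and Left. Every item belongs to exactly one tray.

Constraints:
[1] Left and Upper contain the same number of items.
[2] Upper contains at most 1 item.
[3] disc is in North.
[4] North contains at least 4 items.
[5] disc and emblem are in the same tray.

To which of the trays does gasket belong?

From (3): disc ∈ North.
(5): emblem matches disc: emblem ∈ North.
Suppose gasket ∉ North: no assignment then satisfies all the clues, so gasket ∈ North.

gasket: North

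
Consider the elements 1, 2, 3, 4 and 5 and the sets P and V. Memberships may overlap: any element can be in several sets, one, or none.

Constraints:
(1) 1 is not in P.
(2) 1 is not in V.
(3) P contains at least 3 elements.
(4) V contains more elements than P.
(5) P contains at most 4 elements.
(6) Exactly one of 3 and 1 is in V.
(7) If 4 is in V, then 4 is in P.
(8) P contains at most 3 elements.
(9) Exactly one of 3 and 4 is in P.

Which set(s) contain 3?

3: V

From (1): 1 ∉ P.
From (2): 1 ∉ V.
(6) (exactly one): 3 ∈ V.
Suppose 3 ∈ P: no assignment then satisfies all the clues, so 3 ∉ P.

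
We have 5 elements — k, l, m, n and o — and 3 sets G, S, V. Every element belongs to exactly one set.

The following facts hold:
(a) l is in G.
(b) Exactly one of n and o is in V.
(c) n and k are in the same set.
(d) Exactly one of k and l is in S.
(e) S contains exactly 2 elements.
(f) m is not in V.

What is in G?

G = {l, m}

From (a): l ∈ G.
From (f): m ∉ V.
(d) (exactly one): k ∈ S.
(c): n matches k: n ∉ G.
(c): n matches k: n ∈ S.
(e): S already has 2, so the rest are out.
Only one set left: m ∈ G.
(b) (exactly one): o ∈ V.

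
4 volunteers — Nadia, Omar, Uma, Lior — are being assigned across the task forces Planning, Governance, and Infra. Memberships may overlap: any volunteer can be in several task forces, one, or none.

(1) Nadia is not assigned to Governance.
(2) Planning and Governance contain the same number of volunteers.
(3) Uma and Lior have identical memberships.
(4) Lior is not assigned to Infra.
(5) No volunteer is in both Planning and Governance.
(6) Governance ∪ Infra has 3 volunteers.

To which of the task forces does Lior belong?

Lior: Governance

From (1): Nadia ∉ Governance.
From (4): Lior ∉ Infra.
(3): Uma matches Lior: Uma ∉ Infra.
Suppose Lior ∈ Planning: no assignment then satisfies all the clues, so Lior ∉ Planning.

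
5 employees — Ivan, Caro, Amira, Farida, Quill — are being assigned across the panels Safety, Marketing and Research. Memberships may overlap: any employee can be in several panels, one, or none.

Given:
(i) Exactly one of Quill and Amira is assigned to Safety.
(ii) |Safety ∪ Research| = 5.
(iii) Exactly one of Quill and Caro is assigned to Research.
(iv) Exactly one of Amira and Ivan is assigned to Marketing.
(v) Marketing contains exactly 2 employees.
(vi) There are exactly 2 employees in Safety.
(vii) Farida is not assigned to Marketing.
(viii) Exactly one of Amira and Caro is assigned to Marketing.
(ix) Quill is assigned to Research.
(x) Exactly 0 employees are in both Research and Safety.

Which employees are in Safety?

Safety = {Amira, Caro}

From (vii): Farida ∉ Marketing.
From (ix): Quill ∈ Research.
(iii) (exactly one): Caro ∉ Research.
Suppose Ivan ∈ Safety: no assignment then satisfies all the clues, so Ivan ∉ Safety.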